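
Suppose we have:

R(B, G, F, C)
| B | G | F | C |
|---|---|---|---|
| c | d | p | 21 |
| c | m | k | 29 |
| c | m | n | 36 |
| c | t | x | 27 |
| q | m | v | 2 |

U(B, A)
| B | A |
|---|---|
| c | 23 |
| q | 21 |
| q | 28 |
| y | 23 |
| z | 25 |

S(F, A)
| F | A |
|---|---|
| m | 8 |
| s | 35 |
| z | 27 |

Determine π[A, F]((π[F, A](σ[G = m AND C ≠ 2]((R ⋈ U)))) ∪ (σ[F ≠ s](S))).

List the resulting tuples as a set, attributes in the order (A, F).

Natural join on B: {(c, d, p, 21, 23), (c, m, k, 29, 23), (c, m, n, 36, 23), (c, t, x, 27, 23), (q, m, v, 2, 21), (q, m, v, 2, 28)}
Selection G = m AND C ≠ 2: {(c, m, k, 29, 23), (c, m, n, 36, 23)}
Keep only column(s) F, A: {(k, 23), (n, 23)}
Selection F ≠ s: {(m, 8), (z, 27)}
Union: {(k, 23), (n, 23)} with {(m, 8), (z, 27)} → {(k, 23), (m, 8), (n, 23), (z, 27)}
Keep only column(s) A, F: {(23, k), (23, n), (27, z), (8, m)}

{(23, k), (23, n), (27, z), (8, m)}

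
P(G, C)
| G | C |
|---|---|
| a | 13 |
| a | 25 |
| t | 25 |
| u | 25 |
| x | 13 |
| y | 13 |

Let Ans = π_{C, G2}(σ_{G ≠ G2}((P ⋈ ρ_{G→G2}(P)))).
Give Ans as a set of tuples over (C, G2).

{(13, a), (13, x), (13, y), (25, a), (25, t), (25, u)}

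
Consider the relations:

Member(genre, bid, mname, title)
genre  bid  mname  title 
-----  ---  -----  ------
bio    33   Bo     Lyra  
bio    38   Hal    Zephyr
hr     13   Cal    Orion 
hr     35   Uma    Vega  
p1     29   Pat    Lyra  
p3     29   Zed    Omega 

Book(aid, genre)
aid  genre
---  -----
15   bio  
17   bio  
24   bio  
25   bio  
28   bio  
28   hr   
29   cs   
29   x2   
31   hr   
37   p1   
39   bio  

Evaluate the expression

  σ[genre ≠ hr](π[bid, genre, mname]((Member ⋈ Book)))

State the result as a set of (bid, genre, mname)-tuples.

{(29, p1, Pat), (33, bio, Bo), (38, bio, Hal)}

Joining Member and Book on genre yields {(bio, 33, Bo, Lyra, 15), (bio, 33, Bo, Lyra, 17), (bio, 33, Bo, Lyra, 24), (bio, 33, Bo, Lyra, 25), (bio, 33, Bo, Lyra, 28), (bio, 33, Bo, Lyra, 39), (bio, 38, Hal, Zephyr, 15), (bio, 38, Hal, Zephyr, 17), (bio, 38, Hal, Zephyr, 24), (bio, 38, Hal, Zephyr, 25), (bio, 38, Hal, Zephyr, 28), (bio, 38, Hal, Zephyr, 39), (hr, 13, Cal, Orion, 28), (hr, 13, Cal, Orion, 31), (hr, 35, Uma, Vega, 28), (hr, 35, Uma, Vega, 31), (p1, 29, Pat, Lyra, 37)}.
π_{bid, genre, mname} gives {(13, hr, Cal), (29, p1, Pat), (33, bio, Bo), (35, hr, Uma), (38, bio, Hal)} (12 duplicate(s) eliminated).
Filtering on genre ≠ hr leaves {(29, p1, Pat), (33, bio, Bo), (38, bio, Hal)}.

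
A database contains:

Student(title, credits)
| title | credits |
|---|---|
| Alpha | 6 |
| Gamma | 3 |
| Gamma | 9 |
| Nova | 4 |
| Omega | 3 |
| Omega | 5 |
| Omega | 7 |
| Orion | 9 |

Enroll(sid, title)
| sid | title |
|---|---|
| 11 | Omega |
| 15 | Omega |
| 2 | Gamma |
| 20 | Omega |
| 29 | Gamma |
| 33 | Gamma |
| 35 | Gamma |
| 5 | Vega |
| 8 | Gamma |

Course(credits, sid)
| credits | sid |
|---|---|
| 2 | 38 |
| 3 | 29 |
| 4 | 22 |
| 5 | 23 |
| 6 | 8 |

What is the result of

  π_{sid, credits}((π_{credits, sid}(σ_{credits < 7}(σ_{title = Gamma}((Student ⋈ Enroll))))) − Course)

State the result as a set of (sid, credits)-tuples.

{(2, 3), (33, 3), (35, 3), (8, 3)}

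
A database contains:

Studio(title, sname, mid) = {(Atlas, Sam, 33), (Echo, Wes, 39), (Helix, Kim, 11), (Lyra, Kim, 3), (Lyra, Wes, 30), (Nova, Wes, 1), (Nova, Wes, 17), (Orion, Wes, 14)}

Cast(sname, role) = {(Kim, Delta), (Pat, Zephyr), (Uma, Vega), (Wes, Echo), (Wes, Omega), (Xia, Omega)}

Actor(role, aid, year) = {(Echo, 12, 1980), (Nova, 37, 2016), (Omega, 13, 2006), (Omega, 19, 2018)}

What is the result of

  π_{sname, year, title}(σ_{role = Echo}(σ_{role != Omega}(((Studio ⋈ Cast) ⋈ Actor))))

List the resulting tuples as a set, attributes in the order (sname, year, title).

{(Wes, 1980, Echo), (Wes, 1980, Lyra), (Wes, 1980, Nova), (Wes, 1980, Orion)}

Studio ⋈ Cast (natural join on sname): {(Echo, Wes, 39, Echo), (Echo, Wes, 39, Omega), (Helix, Kim, 11, Delta), (Lyra, Kim, 3, Delta), (Lyra, Wes, 30, Echo), (Lyra, Wes, 30, Omega), (Nova, Wes, 1, Echo), (Nova, Wes, 1, Omega), (Nova, Wes, 17, Echo), (Nova, Wes, 17, Omega), (Orion, Wes, 14, Echo), (Orion, Wes, 14, Omega)}
(Studio ⋈ Cast) ⋈ Actor (natural join on role): {(Echo, Wes, 39, Echo, 12, 1980), (Echo, Wes, 39, Omega, 13, 2006), (Echo, Wes, 39, Omega, 19, 2018), (Lyra, Wes, 30, Echo, 12, 1980), (Lyra, Wes, 30, Omega, 13, 2006), (Lyra, Wes, 30, Omega, 19, 2018), (Nova, Wes, 1, Echo, 12, 1980), (Nova, Wes, 1, Omega, 13, 2006), (Nova, Wes, 1, Omega, 19, 2018), (Nova, Wes, 17, Echo, 12, 1980), (Nova, Wes, 17, Omega, 13, 2006), (Nova, Wes, 17, Omega, 19, 2018), (Orion, Wes, 14, Echo, 12, 1980), (Orion, Wes, 14, Omega, 13, 2006), (Orion, Wes, 14, Omega, 19, 2018)}
Filtering on role != Omega leaves {(Echo, Wes, 39, Echo, 12, 1980), (Lyra, Wes, 30, Echo, 12, 1980), (Nova, Wes, 1, Echo, 12, 1980), (Nova, Wes, 17, Echo, 12, 1980), (Orion, Wes, 14, Echo, 12, 1980)}.
Filtering on role = Echo leaves {(Echo, Wes, 39, Echo, 12, 1980), (Lyra, Wes, 30, Echo, 12, 1980), (Nova, Wes, 1, Echo, 12, 1980), (Nova, Wes, 17, Echo, 12, 1980), (Orion, Wes, 14, Echo, 12, 1980)}.
Projecting to sname, year, title (1 duplicate(s) eliminated): {(Wes, 1980, Echo), (Wes, 1980, Lyra), (Wes, 1980, Nova), (Wes, 1980, Orion)}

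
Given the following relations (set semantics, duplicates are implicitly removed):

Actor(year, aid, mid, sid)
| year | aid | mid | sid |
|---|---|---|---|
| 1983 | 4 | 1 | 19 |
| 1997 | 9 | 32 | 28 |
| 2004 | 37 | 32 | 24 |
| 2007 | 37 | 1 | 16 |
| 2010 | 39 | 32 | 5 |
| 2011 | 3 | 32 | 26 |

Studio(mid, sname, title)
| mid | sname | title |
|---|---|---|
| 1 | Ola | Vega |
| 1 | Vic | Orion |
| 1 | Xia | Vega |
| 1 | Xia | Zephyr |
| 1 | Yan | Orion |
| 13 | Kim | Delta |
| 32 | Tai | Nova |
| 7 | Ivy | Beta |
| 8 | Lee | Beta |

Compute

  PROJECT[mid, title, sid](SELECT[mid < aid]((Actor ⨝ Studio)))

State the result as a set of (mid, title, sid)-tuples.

{(1, Orion, 16), (1, Orion, 19), (1, Vega, 16), (1, Vega, 19), (1, Zephyr, 16), (1, Zephyr, 19), (32, Nova, 24), (32, Nova, 5)}

Actor ⋈ Studio (natural join on mid): {(1983, 4, 1, 19, Ola, Vega), (1983, 4, 1, 19, Vic, Orion), (1983, 4, 1, 19, Xia, Vega), (1983, 4, 1, 19, Xia, Zephyr), (1983, 4, 1, 19, Yan, Orion), (1997, 9, 32, 28, Tai, Nova), (2004, 37, 32, 24, Tai, Nova), (2007, 37, 1, 16, Ola, Vega), (2007, 37, 1, 16, Vic, Orion), (2007, 37, 1, 16, Xia, Vega), (2007, 37, 1, 16, Xia, Zephyr), (2007, 37, 1, 16, Yan, Orion), (2010, 39, 32, 5, Tai, Nova), (2011, 3, 32, 26, Tai, Nova)}
Selection mid < aid: {(1983, 4, 1, 19, Ola, Vega), (1983, 4, 1, 19, Vic, Orion), (1983, 4, 1, 19, Xia, Vega), (1983, 4, 1, 19, Xia, Zephyr), (1983, 4, 1, 19, Yan, Orion), (2004, 37, 32, 24, Tai, Nova), (2007, 37, 1, 16, Ola, Vega), (2007, 37, 1, 16, Vic, Orion), (2007, 37, 1, 16, Xia, Vega), (2007, 37, 1, 16, Xia, Zephyr), (2007, 37, 1, 16, Yan, Orion), (2010, 39, 32, 5, Tai, Nova)}
Keep only column(s) mid, title, sid (4 duplicate(s) eliminated): {(1, Orion, 16), (1, Orion, 19), (1, Vega, 16), (1, Vega, 19), (1, Zephyr, 16), (1, Zephyr, 19), (32, Nova, 24), (32, Nova, 5)}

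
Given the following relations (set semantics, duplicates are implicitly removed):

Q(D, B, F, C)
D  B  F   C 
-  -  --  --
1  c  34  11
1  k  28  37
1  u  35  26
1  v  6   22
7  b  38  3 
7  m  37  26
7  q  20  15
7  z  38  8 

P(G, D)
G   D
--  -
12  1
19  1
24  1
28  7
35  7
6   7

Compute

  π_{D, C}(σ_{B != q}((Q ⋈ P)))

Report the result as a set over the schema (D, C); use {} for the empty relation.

{(1, 11), (1, 22), (1, 26), (1, 37), (7, 26), (7, 3), (7, 8)}

Natural join on D: {(1, c, 34, 11, 12), (1, c, 34, 11, 19), (1, c, 34, 11, 24), (1, k, 28, 37, 12), (1, k, 28, 37, 19), (1, k, 28, 37, 24), (1, u, 35, 26, 12), (1, u, 35, 26, 19), (1, u, 35, 26, 24), (1, v, 6, 22, 12), (1, v, 6, 22, 19), (1, v, 6, 22, 24), (7, b, 38, 3, 28), (7, b, 38, 3, 35), (7, b, 38, 3, 6), (7, m, 37, 26, 28), (7, m, 37, 26, 35), (7, m, 37, 26, 6), (7, q, 20, 15, 28), (7, q, 20, 15, 35), (7, q, 20, 15, 6), (7, z, 38, 8, 28), (7, z, 38, 8, 35), (7, z, 38, 8, 6)}
σ[B != q]: keep tuples satisfying B != q → {(1, c, 34, 11, 12), (1, c, 34, 11, 19), (1, c, 34, 11, 24), (1, k, 28, 37, 12), (1, k, 28, 37, 19), (1, k, 28, 37, 24), (1, u, 35, 26, 12), (1, u, 35, 26, 19), (1, u, 35, 26, 24), (1, v, 6, 22, 12), (1, v, 6, 22, 19), (1, v, 6, 22, 24), (7, b, 38, 3, 28), (7, b, 38, 3, 35), (7, b, 38, 3, 6), (7, m, 37, 26, 28), (7, m, 37, 26, 35), (7, m, 37, 26, 6), (7, z, 38, 8, 28), (7, z, 38, 8, 35), (7, z, 38, 8, 6)}
π[D, C]: project onto (D, C) (14 duplicate(s) eliminated) → {(1, 11), (1, 22), (1, 26), (1, 37), (7, 26), (7, 3), (7, 8)}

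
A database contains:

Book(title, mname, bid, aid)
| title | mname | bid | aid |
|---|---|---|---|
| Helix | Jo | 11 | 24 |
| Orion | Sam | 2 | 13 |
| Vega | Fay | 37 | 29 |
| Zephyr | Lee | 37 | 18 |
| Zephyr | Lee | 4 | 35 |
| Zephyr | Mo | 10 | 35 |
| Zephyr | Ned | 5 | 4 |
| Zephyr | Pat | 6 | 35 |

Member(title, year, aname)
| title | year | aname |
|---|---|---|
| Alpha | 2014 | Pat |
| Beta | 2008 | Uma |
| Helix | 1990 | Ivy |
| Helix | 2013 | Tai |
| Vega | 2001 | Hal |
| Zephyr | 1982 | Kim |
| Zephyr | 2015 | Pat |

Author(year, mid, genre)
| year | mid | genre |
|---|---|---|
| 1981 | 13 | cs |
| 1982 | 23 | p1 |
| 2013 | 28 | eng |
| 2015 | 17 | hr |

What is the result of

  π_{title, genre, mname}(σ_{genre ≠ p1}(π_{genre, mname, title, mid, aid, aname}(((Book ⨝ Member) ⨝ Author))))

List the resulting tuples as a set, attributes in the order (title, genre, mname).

{(Helix, eng, Jo), (Zephyr, hr, Lee), (Zephyr, hr, Mo), (Zephyr, hr, Ned), (Zephyr, hr, Pat)}

Joining Book and Member on title yields {(Helix, Jo, 11, 24, 1990, Ivy), (Helix, Jo, 11, 24, 2013, Tai), (Vega, Fay, 37, 29, 2001, Hal), (Zephyr, Lee, 37, 18, 1982, Kim), (Zephyr, Lee, 37, 18, 2015, Pat), (Zephyr, Lee, 4, 35, 1982, Kim), (Zephyr, Lee, 4, 35, 2015, Pat), (Zephyr, Mo, 10, 35, 1982, Kim), (Zephyr, Mo, 10, 35, 2015, Pat), (Zephyr, Ned, 5, 4, 1982, Kim), (Zephyr, Ned, 5, 4, 2015, Pat), (Zephyr, Pat, 6, 35, 1982, Kim), (Zephyr, Pat, 6, 35, 2015, Pat)}.
Joining (Book ⨝ Member) and Author on year yields {(Helix, Jo, 11, 24, 2013, Tai, 28, eng), (Zephyr, Lee, 37, 18, 1982, Kim, 23, p1), (Zephyr, Lee, 37, 18, 2015, Pat, 17, hr), (Zephyr, Lee, 4, 35, 1982, Kim, 23, p1), (Zephyr, Lee, 4, 35, 2015, Pat, 17, hr), (Zephyr, Mo, 10, 35, 1982, Kim, 23, p1), (Zephyr, Mo, 10, 35, 2015, Pat, 17, hr), (Zephyr, Ned, 5, 4, 1982, Kim, 23, p1), (Zephyr, Ned, 5, 4, 2015, Pat, 17, hr), (Zephyr, Pat, 6, 35, 1982, Kim, 23, p1), (Zephyr, Pat, 6, 35, 2015, Pat, 17, hr)}.
Projecting to genre, mname, title, mid, aid, aname: {(eng, Jo, Helix, 28, 24, Tai), (hr, Lee, Zephyr, 17, 18, Pat), (hr, Lee, Zephyr, 17, 35, Pat), (hr, Mo, Zephyr, 17, 35, Pat), (hr, Ned, Zephyr, 17, 4, Pat), (hr, Pat, Zephyr, 17, 35, Pat), (p1, Lee, Zephyr, 23, 18, Kim), (p1, Lee, Zephyr, 23, 35, Kim), (p1, Mo, Zephyr, 23, 35, Kim), (p1, Ned, Zephyr, 23, 4, Kim), (p1, Pat, Zephyr, 23, 35, Kim)}
Selection genre ≠ p1: {(eng, Jo, Helix, 28, 24, Tai), (hr, Lee, Zephyr, 17, 18, Pat), (hr, Lee, Zephyr, 17, 35, Pat), (hr, Mo, Zephyr, 17, 35, Pat), (hr, Ned, Zephyr, 17, 4, Pat), (hr, Pat, Zephyr, 17, 35, Pat)}
Projecting to title, genre, mname (1 duplicate(s) eliminated): {(Helix, eng, Jo), (Zephyr, hr, Lee), (Zephyr, hr, Mo), (Zephyr, hr, Ned), (Zephyr, hr, Pat)}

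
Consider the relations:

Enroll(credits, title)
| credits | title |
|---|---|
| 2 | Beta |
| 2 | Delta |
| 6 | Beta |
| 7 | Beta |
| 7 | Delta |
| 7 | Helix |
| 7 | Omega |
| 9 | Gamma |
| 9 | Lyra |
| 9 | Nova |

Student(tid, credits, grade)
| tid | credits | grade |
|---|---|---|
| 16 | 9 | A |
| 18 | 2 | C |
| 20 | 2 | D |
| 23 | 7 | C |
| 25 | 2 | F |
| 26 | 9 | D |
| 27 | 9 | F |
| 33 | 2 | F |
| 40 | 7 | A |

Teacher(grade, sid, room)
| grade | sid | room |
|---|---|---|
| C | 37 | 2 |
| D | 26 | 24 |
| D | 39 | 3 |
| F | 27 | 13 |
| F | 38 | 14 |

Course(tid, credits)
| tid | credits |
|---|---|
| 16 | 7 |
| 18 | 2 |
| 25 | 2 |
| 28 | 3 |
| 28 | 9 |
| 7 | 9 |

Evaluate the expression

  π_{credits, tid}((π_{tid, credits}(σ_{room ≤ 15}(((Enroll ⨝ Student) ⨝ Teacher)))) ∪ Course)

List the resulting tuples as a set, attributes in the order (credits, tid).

{(2, 18), (2, 20), (2, 25), (2, 33), (3, 28), (7, 16), (7, 23), (9, 26), (9, 27), (9, 28), (9, 7)}

Natural join on credits: {(2, Beta, 18, C), (2, Beta, 20, D), (2, Beta, 25, F), (2, Beta, 33, F), (2, Delta, 18, C), (2, Delta, 20, D), (2, Delta, 25, F), (2, Delta, 33, F), (7, Beta, 23, C), (7, Beta, 40, A), (7, Delta, 23, C), (7, Delta, 40, A), (7, Helix, 23, C), (7, Helix, 40, A), (7, Omega, 23, C), (7, Omega, 40, A), (9, Gamma, 16, A), (9, Gamma, 26, D), (9, Gamma, 27, F), (9, Lyra, 16, A), (9, Lyra, 26, D), (9, Lyra, 27, F), (9, Nova, 16, A), (9, Nova, 26, D), (9, Nova, 27, F)}
Natural join on grade: {(2, Beta, 18, C, 37, 2), (2, Beta, 20, D, 26, 24), (2, Beta, 20, D, 39, 3), (2, Beta, 25, F, 27, 13), (2, Beta, 25, F, 38, 14), (2, Beta, 33, F, 27, 13), (2, Beta, 33, F, 38, 14), (2, Delta, 18, C, 37, 2), (2, Delta, 20, D, 26, 24), (2, Delta, 20, D, 39, 3), (2, Delta, 25, F, 27, 13), (2, Delta, 25, F, 38, 14), (2, Delta, 33, F, 27, 13), (2, Delta, 33, F, 38, 14), (7, Beta, 23, C, 37, 2), (7, Delta, 23, C, 37, 2), (7, Helix, 23, C, 37, 2), (7, Omega, 23, C, 37, 2), (9, Gamma, 26, D, 26, 24), (9, Gamma, 26, D, 39, 3), (9, Gamma, 27, F, 27, 13), (9, Gamma, 27, F, 38, 14), (9, Lyra, 26, D, 26, 24), (9, Lyra, 26, D, 39, 3), (9, Lyra, 27, F, 27, 13), (9, Lyra, 27, F, 38, 14), (9, Nova, 26, D, 26, 24), (9, Nova, 26, D, 39, 3), (9, Nova, 27, F, 27, 13), (9, Nova, 27, F, 38, 14)}
Selection room ≤ 15: {(2, Beta, 18, C, 37, 2), (2, Beta, 20, D, 39, 3), (2, Beta, 25, F, 27, 13), (2, Beta, 25, F, 38, 14), (2, Beta, 33, F, 27, 13), (2, Beta, 33, F, 38, 14), (2, Delta, 18, C, 37, 2), (2, Delta, 20, D, 39, 3), (2, Delta, 25, F, 27, 13), (2, Delta, 25, F, 38, 14), (2, Delta, 33, F, 27, 13), (2, Delta, 33, F, 38, 14), (7, Beta, 23, C, 37, 2), (7, Delta, 23, C, 37, 2), (7, Helix, 23, C, 37, 2), (7, Omega, 23, C, 37, 2), (9, Gamma, 26, D, 39, 3), (9, Gamma, 27, F, 27, 13), (9, Gamma, 27, F, 38, 14), (9, Lyra, 26, D, 39, 3), (9, Lyra, 27, F, 27, 13), (9, Lyra, 27, F, 38, 14), (9, Nova, 26, D, 39, 3), (9, Nova, 27, F, 27, 13), (9, Nova, 27, F, 38, 14)}
π[tid, credits]: project onto (tid, credits) (18 duplicate(s) eliminated) → {(18, 2), (20, 2), (23, 7), (25, 2), (26, 9), (27, 9), (33, 2)}
Set union of the two operands is {(16, 7), (18, 2), (20, 2), (23, 7), (25, 2), (26, 9), (27, 9), (28, 3), (28, 9), (33, 2), (7, 9)}.
π[credits, tid]: project onto (credits, tid) → {(2, 18), (2, 20), (2, 25), (2, 33), (3, 28), (7, 16), (7, 23), (9, 26), (9, 27), (9, 28), (9, 7)}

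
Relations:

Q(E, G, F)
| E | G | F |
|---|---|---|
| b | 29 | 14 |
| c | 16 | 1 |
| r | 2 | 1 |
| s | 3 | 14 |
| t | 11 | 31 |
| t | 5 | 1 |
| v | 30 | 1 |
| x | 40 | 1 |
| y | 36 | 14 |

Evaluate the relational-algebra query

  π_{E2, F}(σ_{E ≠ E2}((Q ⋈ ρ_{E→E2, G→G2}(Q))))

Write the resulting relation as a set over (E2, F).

ρ[E→E2, G→G2]: schema becomes (E2, G2, F); tuples unchanged.
Natural join on F: {(b, 29, 14, b, 29), (b, 29, 14, s, 3), (b, 29, 14, y, 36), (c, 16, 1, c, 16), (c, 16, 1, r, 2), (c, 16, 1, t, 5), (c, 16, 1, v, 30), (c, 16, 1, x, 40), (r, 2, 1, c, 16), (r, 2, 1, r, 2), (r, 2, 1, t, 5), (r, 2, 1, v, 30), (r, 2, 1, x, 40), (s, 3, 14, b, 29), (s, 3, 14, s, 3), (s, 3, 14, y, 36), (t, 11, 31, t, 11), (t, 5, 1, c, 16), (t, 5, 1, r, 2), (t, 5, 1, t, 5), (t, 5, 1, v, 30), (t, 5, 1, x, 40), (v, 30, 1, c, 16), (v, 30, 1, r, 2), (v, 30, 1, t, 5), (v, 30, 1, v, 30), (v, 30, 1, x, 40), (x, 40, 1, c, 16), (x, 40, 1, r, 2), (x, 40, 1, t, 5), (x, 40, 1, v, 30), (x, 40, 1, x, 40), (y, 36, 14, b, 29), (y, 36, 14, s, 3), (y, 36, 14, y, 36)}
Selection E ≠ E2: {(b, 29, 14, s, 3), (b, 29, 14, y, 36), (c, 16, 1, r, 2), (c, 16, 1, t, 5), (c, 16, 1, v, 30), (c, 16, 1, x, 40), (r, 2, 1, c, 16), (r, 2, 1, t, 5), (r, 2, 1, v, 30), (r, 2, 1, x, 40), (s, 3, 14, b, 29), (s, 3, 14, y, 36), (t, 5, 1, c, 16), (t, 5, 1, r, 2), (t, 5, 1, v, 30), (t, 5, 1, x, 40), (v, 30, 1, c, 16), (v, 30, 1, r, 2), (v, 30, 1, t, 5), (v, 30, 1, x, 40), (x, 40, 1, c, 16), (x, 40, 1, r, 2), (x, 40, 1, t, 5), (x, 40, 1, v, 30), (y, 36, 14, b, 29), (y, 36, 14, s, 3)}
Projecting to E2, F (18 duplicate(s) eliminated): {(b, 14), (c, 1), (r, 1), (s, 14), (t, 1), (v, 1), (x, 1), (y, 14)}

{(b, 14), (c, 1), (r, 1), (s, 14), (t, 1), (v, 1), (x, 1), (y, 14)}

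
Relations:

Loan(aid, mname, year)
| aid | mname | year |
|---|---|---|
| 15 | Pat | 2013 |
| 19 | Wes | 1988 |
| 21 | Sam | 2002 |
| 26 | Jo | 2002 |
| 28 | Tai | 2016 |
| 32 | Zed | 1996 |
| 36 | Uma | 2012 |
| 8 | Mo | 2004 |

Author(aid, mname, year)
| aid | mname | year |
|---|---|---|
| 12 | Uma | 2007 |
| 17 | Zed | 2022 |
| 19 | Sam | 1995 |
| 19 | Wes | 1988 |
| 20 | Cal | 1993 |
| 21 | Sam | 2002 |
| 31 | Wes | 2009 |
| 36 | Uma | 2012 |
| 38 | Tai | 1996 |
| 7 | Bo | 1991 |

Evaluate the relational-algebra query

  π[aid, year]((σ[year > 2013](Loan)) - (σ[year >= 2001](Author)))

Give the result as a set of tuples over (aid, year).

{(28, 2016)}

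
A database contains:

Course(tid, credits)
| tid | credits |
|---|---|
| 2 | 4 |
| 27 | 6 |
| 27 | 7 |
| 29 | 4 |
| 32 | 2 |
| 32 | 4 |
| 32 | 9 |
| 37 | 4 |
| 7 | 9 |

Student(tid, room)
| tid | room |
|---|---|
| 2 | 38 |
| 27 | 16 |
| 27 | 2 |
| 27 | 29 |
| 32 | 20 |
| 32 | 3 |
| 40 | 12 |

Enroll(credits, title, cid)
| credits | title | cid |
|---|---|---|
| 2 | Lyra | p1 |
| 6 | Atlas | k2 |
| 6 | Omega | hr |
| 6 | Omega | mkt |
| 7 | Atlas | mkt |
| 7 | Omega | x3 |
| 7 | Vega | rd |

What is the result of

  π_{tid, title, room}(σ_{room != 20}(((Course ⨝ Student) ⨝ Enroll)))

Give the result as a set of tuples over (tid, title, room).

Joining Course and Student on tid yields {(2, 4, 38), (27, 6, 16), (27, 6, 2), (27, 6, 29), (27, 7, 16), (27, 7, 2), (27, 7, 29), (32, 2, 20), (32, 2, 3), (32, 4, 20), (32, 4, 3), (32, 9, 20), (32, 9, 3)}.
Joining (Course ⨝ Student) and Enroll on credits yields {(27, 6, 16, Atlas, k2), (27, 6, 16, Omega, hr), (27, 6, 16, Omega, mkt), (27, 6, 2, Atlas, k2), (27, 6, 2, Omega, hr), (27, 6, 2, Omega, mkt), (27, 6, 29, Atlas, k2), (27, 6, 29, Omega, hr), (27, 6, 29, Omega, mkt), (27, 7, 16, Atlas, mkt), (27, 7, 16, Omega, x3), (27, 7, 16, Vega, rd), (27, 7, 2, Atlas, mkt), (27, 7, 2, Omega, x3), (27, 7, 2, Vega, rd), (27, 7, 29, Atlas, mkt), (27, 7, 29, Omega, x3), (27, 7, 29, Vega, rd), (32, 2, 20, Lyra, p1), (32, 2, 3, Lyra, p1)}.
Apply σ_{room != 20}; surviving tuples: {(27, 6, 16, Atlas, k2), (27, 6, 16, Omega, hr), (27, 6, 16, Omega, mkt), (27, 6, 2, Atlas, k2), (27, 6, 2, Omega, hr), (27, 6, 2, Omega, mkt), (27, 6, 29, Atlas, k2), (27, 6, 29, Omega, hr), (27, 6, 29, Omega, mkt), (27, 7, 16, Atlas, mkt), (27, 7, 16, Omega, x3), (27, 7, 16, Vega, rd), (27, 7, 2, Atlas, mkt), (27, 7, 2, Omega, x3), (27, 7, 2, Vega, rd), (27, 7, 29, Atlas, mkt), (27, 7, 29, Omega, x3), (27, 7, 29, Vega, rd), (32, 2, 3, Lyra, p1)}
Keep only column(s) tid, title, room (9 duplicate(s) eliminated): {(27, Atlas, 16), (27, Atlas, 2), (27, Atlas, 29), (27, Omega, 16), (27, Omega, 2), (27, Omega, 29), (27, Vega, 16), (27, Vega, 2), (27, Vega, 29), (32, Lyra, 3)}

{(27, Atlas, 16), (27, Atlas, 2), (27, Atlas, 29), (27, Omega, 16), (27, Omega, 2), (27, Omega, 29), (27, Vega, 16), (27, Vega, 2), (27, Vega, 29), (32, Lyra, 3)}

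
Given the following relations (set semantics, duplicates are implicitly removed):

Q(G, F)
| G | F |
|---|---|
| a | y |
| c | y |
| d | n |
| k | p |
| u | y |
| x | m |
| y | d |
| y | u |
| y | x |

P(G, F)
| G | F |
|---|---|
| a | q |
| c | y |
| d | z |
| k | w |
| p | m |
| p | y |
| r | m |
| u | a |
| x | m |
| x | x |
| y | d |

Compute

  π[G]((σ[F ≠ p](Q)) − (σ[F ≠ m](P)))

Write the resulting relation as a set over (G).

{a, d, u, x, y}

Filtering on F ≠ p leaves {(a, y), (c, y), (d, n), (u, y), (x, m), (y, d), (y, u), (y, x)}.
Filtering on F ≠ m leaves {(a, q), (c, y), (d, z), (k, w), (p, y), (u, a), (x, x), (y, d)}.
Difference: {(a, y), (c, y), (d, n), (u, y), (x, m), (y, d), (y, u), (y, x)} with {(a, q), (c, y), (d, z), (k, w), (p, y), (u, a), (x, x), (y, d)} → {(a, y), (d, n), (u, y), (x, m), (y, u), (y, x)}
Keep only column(s) G (1 duplicate(s) eliminated): {a, d, u, x, y}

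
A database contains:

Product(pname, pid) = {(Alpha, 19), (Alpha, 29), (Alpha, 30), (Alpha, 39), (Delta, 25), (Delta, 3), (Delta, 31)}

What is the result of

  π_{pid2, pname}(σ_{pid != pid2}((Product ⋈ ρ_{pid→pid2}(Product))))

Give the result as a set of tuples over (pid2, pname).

{(19, Alpha), (25, Delta), (29, Alpha), (3, Delta), (30, Alpha), (31, Delta), (39, Alpha)}

ρ[pid→pid2]: schema becomes (pname, pid2); tuples unchanged.
Joining Product and ρ_{pid→pid2}(Product) on pname yields {(Alpha, 19, 19), (Alpha, 19, 29), (Alpha, 19, 30), (Alpha, 19, 39), (Alpha, 29, 19), (Alpha, 29, 29), (Alpha, 29, 30), (Alpha, 29, 39), (Alpha, 30, 19), (Alpha, 30, 29), (Alpha, 30, 30), (Alpha, 30, 39), (Alpha, 39, 19), (Alpha, 39, 29), (Alpha, 39, 30), (Alpha, 39, 39), (Delta, 25, 25), (Delta, 25, 3), (Delta, 25, 31), (Delta, 3, 25), (Delta, 3, 3), (Delta, 3, 31), (Delta, 31, 25), (Delta, 31, 3), (Delta, 31, 31)}.
Selection pid != pid2: {(Alpha, 19, 29), (Alpha, 19, 30), (Alpha, 19, 39), (Alpha, 29, 19), (Alpha, 29, 30), (Alpha, 29, 39), (Alpha, 30, 19), (Alpha, 30, 29), (Alpha, 30, 39), (Alpha, 39, 19), (Alpha, 39, 29), (Alpha, 39, 30), (Delta, 25, 3), (Delta, 25, 31), (Delta, 3, 25), (Delta, 3, 31), (Delta, 31, 25), (Delta, 31, 3)}
π_{pid2, pname} gives {(19, Alpha), (25, Delta), (29, Alpha), (3, Delta), (30, Alpha), (31, Delta), (39, Alpha)} (11 duplicate(s) eliminated).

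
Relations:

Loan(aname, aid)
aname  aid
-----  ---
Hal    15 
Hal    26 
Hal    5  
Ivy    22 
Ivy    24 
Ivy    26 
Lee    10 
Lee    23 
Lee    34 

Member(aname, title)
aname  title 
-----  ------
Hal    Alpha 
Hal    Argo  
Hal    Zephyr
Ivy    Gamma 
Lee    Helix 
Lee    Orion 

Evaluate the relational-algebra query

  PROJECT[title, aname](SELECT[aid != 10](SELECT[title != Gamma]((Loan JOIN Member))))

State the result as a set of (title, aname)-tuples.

{(Alpha, Hal), (Argo, Hal), (Helix, Lee), (Orion, Lee), (Zephyr, Hal)}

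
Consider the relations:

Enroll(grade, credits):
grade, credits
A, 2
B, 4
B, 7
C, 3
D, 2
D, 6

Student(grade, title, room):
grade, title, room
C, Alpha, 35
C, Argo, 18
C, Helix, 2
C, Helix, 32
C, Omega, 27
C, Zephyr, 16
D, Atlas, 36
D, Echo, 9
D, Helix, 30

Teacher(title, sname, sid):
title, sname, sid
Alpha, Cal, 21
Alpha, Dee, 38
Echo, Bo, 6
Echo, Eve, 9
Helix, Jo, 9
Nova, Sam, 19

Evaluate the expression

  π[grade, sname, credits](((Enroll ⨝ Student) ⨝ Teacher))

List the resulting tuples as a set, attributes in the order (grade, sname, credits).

Joining Enroll and Student on grade yields {(C, 3, Alpha, 35), (C, 3, Argo, 18), (C, 3, Helix, 2), (C, 3, Helix, 32), (C, 3, Omega, 27), (C, 3, Zephyr, 16), (D, 2, Atlas, 36), (D, 2, Echo, 9), (D, 2, Helix, 30), (D, 6, Atlas, 36), (D, 6, Echo, 9), (D, 6, Helix, 30)}.
Joining (Enroll ⨝ Student) and Teacher on title yields {(C, 3, Alpha, 35, Cal, 21), (C, 3, Alpha, 35, Dee, 38), (C, 3, Helix, 2, Jo, 9), (C, 3, Helix, 32, Jo, 9), (D, 2, Echo, 9, Bo, 6), (D, 2, Echo, 9, Eve, 9), (D, 2, Helix, 30, Jo, 9), (D, 6, Echo, 9, Bo, 6), (D, 6, Echo, 9, Eve, 9), (D, 6, Helix, 30, Jo, 9)}.
π[grade, sname, credits]: project onto (grade, sname, credits) (1 duplicate(s) eliminated) → {(C, Cal, 3), (C, Dee, 3), (C, Jo, 3), (D, Bo, 2), (D, Bo, 6), (D, Eve, 2), (D, Eve, 6), (D, Jo, 2), (D, Jo, 6)}

{(C, Cal, 3), (C, Dee, 3), (C, Jo, 3), (D, Bo, 2), (D, Bo, 6), (D, Eve, 2), (D, Eve, 6), (D, Jo, 2), (D, Jo, 6)}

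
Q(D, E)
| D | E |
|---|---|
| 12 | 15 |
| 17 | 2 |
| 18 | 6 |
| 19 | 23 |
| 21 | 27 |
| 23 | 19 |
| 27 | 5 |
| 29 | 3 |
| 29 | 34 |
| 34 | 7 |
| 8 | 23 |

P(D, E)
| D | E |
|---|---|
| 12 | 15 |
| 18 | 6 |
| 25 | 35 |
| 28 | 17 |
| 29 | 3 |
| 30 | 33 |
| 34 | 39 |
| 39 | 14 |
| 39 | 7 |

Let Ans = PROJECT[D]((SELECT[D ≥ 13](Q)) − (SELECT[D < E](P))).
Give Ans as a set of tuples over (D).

{17, 18, 19, 21, 23, 27, 29, 34}

Selection D ≥ 13: {(17, 2), (18, 6), (19, 23), (21, 27), (23, 19), (27, 5), (29, 3), (29, 34), (34, 7)}
Selection D < E: {(12, 15), (25, 35), (30, 33), (34, 39)}
Difference: {(17, 2), (18, 6), (19, 23), (21, 27), (23, 19), (27, 5), (29, 3), (29, 34), (34, 7)} with {(12, 15), (25, 35), (30, 33), (34, 39)} → {(17, 2), (18, 6), (19, 23), (21, 27), (23, 19), (27, 5), (29, 3), (29, 34), (34, 7)}
Projecting to D (1 duplicate(s) eliminated): {17, 18, 19, 21, 23, 27, 29, 34}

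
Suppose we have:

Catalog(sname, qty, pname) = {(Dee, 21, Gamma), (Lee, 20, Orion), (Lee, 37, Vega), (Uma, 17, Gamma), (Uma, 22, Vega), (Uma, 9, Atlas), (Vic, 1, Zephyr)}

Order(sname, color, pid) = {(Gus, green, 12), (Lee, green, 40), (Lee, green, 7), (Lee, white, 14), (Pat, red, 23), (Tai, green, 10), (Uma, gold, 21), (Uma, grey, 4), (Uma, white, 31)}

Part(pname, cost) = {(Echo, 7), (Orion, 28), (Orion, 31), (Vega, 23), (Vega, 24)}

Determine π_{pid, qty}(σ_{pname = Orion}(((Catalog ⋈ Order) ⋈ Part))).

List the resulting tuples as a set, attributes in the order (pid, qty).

{(14, 20), (40, 20), (7, 20)}

Catalog ⋈ Order (natural join on sname): {(Lee, 20, Orion, green, 40), (Lee, 20, Orion, green, 7), (Lee, 20, Orion, white, 14), (Lee, 37, Vega, green, 40), (Lee, 37, Vega, green, 7), (Lee, 37, Vega, white, 14), (Uma, 17, Gamma, gold, 21), (Uma, 17, Gamma, grey, 4), (Uma, 17, Gamma, white, 31), (Uma, 22, Vega, gold, 21), (Uma, 22, Vega, grey, 4), (Uma, 22, Vega, white, 31), (Uma, 9, Atlas, gold, 21), (Uma, 9, Atlas, grey, 4), (Uma, 9, Atlas, white, 31)}
(Catalog ⋈ Order) ⋈ Part (natural join on pname): {(Lee, 20, Orion, green, 40, 28), (Lee, 20, Orion, green, 40, 31), (Lee, 20, Orion, green, 7, 28), (Lee, 20, Orion, green, 7, 31), (Lee, 20, Orion, white, 14, 28), (Lee, 20, Orion, white, 14, 31), (Lee, 37, Vega, green, 40, 23), (Lee, 37, Vega, green, 40, 24), (Lee, 37, Vega, green, 7, 23), (Lee, 37, Vega, green, 7, 24), (Lee, 37, Vega, white, 14, 23), (Lee, 37, Vega, white, 14, 24), (Uma, 22, Vega, gold, 21, 23), (Uma, 22, Vega, gold, 21, 24), (Uma, 22, Vega, grey, 4, 23), (Uma, 22, Vega, grey, 4, 24), (Uma, 22, Vega, white, 31, 23), (Uma, 22, Vega, white, 31, 24)}
Selection pname = Orion: {(Lee, 20, Orion, green, 40, 28), (Lee, 20, Orion, green, 40, 31), (Lee, 20, Orion, green, 7, 28), (Lee, 20, Orion, green, 7, 31), (Lee, 20, Orion, white, 14, 28), (Lee, 20, Orion, white, 14, 31)}
Projecting to pid, qty (3 duplicate(s) eliminated): {(14, 20), (40, 20), (7, 20)}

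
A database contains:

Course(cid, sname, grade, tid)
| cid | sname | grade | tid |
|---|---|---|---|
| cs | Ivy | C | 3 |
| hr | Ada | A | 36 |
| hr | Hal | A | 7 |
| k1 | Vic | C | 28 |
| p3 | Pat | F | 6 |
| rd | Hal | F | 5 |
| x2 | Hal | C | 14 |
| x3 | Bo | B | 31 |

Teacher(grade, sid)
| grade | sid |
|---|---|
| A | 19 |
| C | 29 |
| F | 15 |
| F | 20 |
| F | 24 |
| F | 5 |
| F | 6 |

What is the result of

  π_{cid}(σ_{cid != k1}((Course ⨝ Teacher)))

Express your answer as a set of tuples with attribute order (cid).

Natural join on grade: {(cs, Ivy, C, 3, 29), (hr, Ada, A, 36, 19), (hr, Hal, A, 7, 19), (k1, Vic, C, 28, 29), (p3, Pat, F, 6, 15), (p3, Pat, F, 6, 20), (p3, Pat, F, 6, 24), (p3, Pat, F, 6, 5), (p3, Pat, F, 6, 6), (rd, Hal, F, 5, 15), (rd, Hal, F, 5, 20), (rd, Hal, F, 5, 24), (rd, Hal, F, 5, 5), (rd, Hal, F, 5, 6), (x2, Hal, C, 14, 29)}
Apply σ_{cid != k1}; surviving tuples: {(cs, Ivy, C, 3, 29), (hr, Ada, A, 36, 19), (hr, Hal, A, 7, 19), (p3, Pat, F, 6, 15), (p3, Pat, F, 6, 20), (p3, Pat, F, 6, 24), (p3, Pat, F, 6, 5), (p3, Pat, F, 6, 6), (rd, Hal, F, 5, 15), (rd, Hal, F, 5, 20), (rd, Hal, F, 5, 24), (rd, Hal, F, 5, 5), (rd, Hal, F, 5, 6), (x2, Hal, C, 14, 29)}
Keep only column(s) cid (9 duplicate(s) eliminated): {cs, hr, p3, rd, x2}

{cs, hr, p3, rd, x2}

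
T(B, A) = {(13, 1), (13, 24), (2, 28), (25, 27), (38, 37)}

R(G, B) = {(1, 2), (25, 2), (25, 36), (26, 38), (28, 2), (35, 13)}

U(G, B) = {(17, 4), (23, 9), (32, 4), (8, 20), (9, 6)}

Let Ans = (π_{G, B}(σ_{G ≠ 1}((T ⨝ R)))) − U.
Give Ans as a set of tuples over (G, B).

{(25, 2), (26, 38), (28, 2), (35, 13)}

Natural join on B: {(13, 1, 35), (13, 24, 35), (2, 28, 1), (2, 28, 25), (2, 28, 28), (38, 37, 26)}
Filtering on G ≠ 1 leaves {(13, 1, 35), (13, 24, 35), (2, 28, 25), (2, 28, 28), (38, 37, 26)}.
Projecting to G, B (1 duplicate(s) eliminated): {(25, 2), (26, 38), (28, 2), (35, 13)}
Difference: {(25, 2), (26, 38), (28, 2), (35, 13)} with {(17, 4), (23, 9), (32, 4), (8, 20), (9, 6)} → {(25, 2), (26, 38), (28, 2), (35, 13)}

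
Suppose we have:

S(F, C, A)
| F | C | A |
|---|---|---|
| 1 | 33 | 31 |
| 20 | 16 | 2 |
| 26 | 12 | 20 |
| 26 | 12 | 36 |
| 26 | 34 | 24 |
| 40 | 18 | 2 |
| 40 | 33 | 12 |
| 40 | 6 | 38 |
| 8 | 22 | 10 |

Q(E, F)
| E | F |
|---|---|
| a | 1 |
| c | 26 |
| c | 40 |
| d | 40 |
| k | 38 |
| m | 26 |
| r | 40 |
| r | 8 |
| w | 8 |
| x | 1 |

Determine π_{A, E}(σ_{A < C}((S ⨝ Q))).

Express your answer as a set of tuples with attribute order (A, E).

Natural join on F: {(1, 33, 31, a), (1, 33, 31, x), (26, 12, 20, c), (26, 12, 20, m), (26, 12, 36, c), (26, 12, 36, m), (26, 34, 24, c), (26, 34, 24, m), (40, 18, 2, c), (40, 18, 2, d), (40, 18, 2, r), (40, 33, 12, c), (40, 33, 12, d), (40, 33, 12, r), (40, 6, 38, c), (40, 6, 38, d), (40, 6, 38, r), (8, 22, 10, r), (8, 22, 10, w)}
Filtering on A < C leaves {(1, 33, 31, a), (1, 33, 31, x), (26, 34, 24, c), (26, 34, 24, m), (40, 18, 2, c), (40, 18, 2, d), (40, 18, 2, r), (40, 33, 12, c), (40, 33, 12, d), (40, 33, 12, r), (8, 22, 10, r), (8, 22, 10, w)}.
π_{A, E} gives {(10, r), (10, w), (12, c), (12, d), (12, r), (2, c), (2, d), (2, r), (24, c), (24, m), (31, a), (31, x)}.

{(10, r), (10, w), (12, c), (12, d), (12, r), (2, c), (2, d), (2, r), (24, c), (24, m), (31, a), (31, x)}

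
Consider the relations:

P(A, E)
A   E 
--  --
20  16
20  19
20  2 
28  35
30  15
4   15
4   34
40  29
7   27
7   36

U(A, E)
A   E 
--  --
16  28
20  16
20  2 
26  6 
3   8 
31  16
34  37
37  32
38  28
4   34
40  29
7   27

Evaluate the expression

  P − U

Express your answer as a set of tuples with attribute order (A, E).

{(20, 19), (28, 35), (30, 15), (4, 15), (7, 36)}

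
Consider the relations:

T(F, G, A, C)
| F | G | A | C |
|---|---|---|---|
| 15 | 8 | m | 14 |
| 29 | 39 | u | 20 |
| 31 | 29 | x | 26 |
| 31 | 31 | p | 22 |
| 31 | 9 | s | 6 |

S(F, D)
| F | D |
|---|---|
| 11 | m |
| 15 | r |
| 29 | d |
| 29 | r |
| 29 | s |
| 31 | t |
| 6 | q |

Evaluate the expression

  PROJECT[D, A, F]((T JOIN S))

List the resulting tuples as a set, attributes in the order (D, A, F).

{(d, u, 29), (r, m, 15), (r, u, 29), (s, u, 29), (t, p, 31), (t, s, 31), (t, x, 31)}

Natural join on F: {(15, 8, m, 14, r), (29, 39, u, 20, d), (29, 39, u, 20, r), (29, 39, u, 20, s), (31, 29, x, 26, t), (31, 31, p, 22, t), (31, 9, s, 6, t)}
Projecting to D, A, F: {(d, u, 29), (r, m, 15), (r, u, 29), (s, u, 29), (t, p, 31), (t, s, 31), (t, x, 31)}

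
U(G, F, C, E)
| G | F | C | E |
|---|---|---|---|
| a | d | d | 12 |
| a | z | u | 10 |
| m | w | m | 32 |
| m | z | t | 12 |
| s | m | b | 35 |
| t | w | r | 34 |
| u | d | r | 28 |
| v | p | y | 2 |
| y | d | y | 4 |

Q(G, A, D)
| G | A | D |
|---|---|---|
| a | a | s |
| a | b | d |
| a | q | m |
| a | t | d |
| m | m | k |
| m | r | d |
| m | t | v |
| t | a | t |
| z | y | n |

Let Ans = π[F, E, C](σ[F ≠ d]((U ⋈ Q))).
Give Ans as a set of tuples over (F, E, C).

{(w, 32, m), (w, 34, r), (z, 10, u), (z, 12, t)}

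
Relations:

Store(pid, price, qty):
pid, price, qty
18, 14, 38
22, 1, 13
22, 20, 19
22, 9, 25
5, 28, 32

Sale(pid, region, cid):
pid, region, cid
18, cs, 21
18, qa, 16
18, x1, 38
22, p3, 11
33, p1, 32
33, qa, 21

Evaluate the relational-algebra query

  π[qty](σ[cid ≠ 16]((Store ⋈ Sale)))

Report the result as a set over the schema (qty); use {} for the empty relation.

{13, 19, 25, 38}

Natural join on pid: {(18, 14, 38, cs, 21), (18, 14, 38, qa, 16), (18, 14, 38, x1, 38), (22, 1, 13, p3, 11), (22, 20, 19, p3, 11), (22, 9, 25, p3, 11)}
Filtering on cid ≠ 16 leaves {(18, 14, 38, cs, 21), (18, 14, 38, x1, 38), (22, 1, 13, p3, 11), (22, 20, 19, p3, 11), (22, 9, 25, p3, 11)}.
Keep only column(s) qty (1 duplicate(s) eliminated): {13, 19, 25, 38}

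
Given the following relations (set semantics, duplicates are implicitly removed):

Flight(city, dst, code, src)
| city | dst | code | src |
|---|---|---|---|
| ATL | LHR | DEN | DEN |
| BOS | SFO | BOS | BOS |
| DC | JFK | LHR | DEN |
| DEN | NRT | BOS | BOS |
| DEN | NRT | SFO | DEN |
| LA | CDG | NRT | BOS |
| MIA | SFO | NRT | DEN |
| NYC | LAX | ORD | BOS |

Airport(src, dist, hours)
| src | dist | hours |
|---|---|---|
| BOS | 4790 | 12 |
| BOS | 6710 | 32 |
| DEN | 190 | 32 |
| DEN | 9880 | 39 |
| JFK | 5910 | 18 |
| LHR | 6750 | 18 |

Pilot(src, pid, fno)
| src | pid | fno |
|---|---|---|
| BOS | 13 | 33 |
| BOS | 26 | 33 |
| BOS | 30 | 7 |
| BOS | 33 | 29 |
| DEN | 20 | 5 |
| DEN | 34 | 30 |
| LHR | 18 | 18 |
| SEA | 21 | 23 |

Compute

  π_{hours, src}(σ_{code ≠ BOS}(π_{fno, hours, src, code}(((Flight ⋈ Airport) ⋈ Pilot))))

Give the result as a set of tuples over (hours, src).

{(12, BOS), (32, BOS), (32, DEN), (39, DEN)}

Joining Flight and Airport on src yields {(ATL, LHR, DEN, DEN, 190, 32), (ATL, LHR, DEN, DEN, 9880, 39), (BOS, SFO, BOS, BOS, 4790, 12), (BOS, SFO, BOS, BOS, 6710, 32), (DC, JFK, LHR, DEN, 190, 32), (DC, JFK, LHR, DEN, 9880, 39), (DEN, NRT, BOS, BOS, 4790, 12), (DEN, NRT, BOS, BOS, 6710, 32), (DEN, NRT, SFO, DEN, 190, 32), (DEN, NRT, SFO, DEN, 9880, 39), (LA, CDG, NRT, BOS, 4790, 12), (LA, CDG, NRT, BOS, 6710, 32), (MIA, SFO, NRT, DEN, 190, 32), (MIA, SFO, NRT, DEN, 9880, 39), (NYC, LAX, ORD, BOS, 4790, 12), (NYC, LAX, ORD, BOS, 6710, 32)}.
Joining (Flight ⋈ Airport) and Pilot on src yields {(ATL, LHR, DEN, DEN, 190, 32, 20, 5), (ATL, LHR, DEN, DEN, 190, 32, 34, 30), (ATL, LHR, DEN, DEN, 9880, 39, 20, 5), (ATL, LHR, DEN, DEN, 9880, 39, 34, 30), (BOS, SFO, BOS, BOS, 4790, 12, 13, 33), (BOS, SFO, BOS, BOS, 4790, 12, 26, 33), (BOS, SFO, BOS, BOS, 4790, 12, 30, 7), (BOS, SFO, BOS, BOS, 4790, 12, 33, 29), (BOS, SFO, BOS, BOS, 6710, 32, 13, 33), (BOS, SFO, BOS, BOS, 6710, 32, 26, 33), (BOS, SFO, BOS, BOS, 6710, 32, 30, 7), (BOS, SFO, BOS, BOS, 6710, 32, 33, 29), (DC, JFK, LHR, DEN, 190, 32, 20, 5), (DC, JFK, LHR, DEN, 190, 32, 34, 30), (DC, JFK, LHR, DEN, 9880, 39, 20, 5), (DC, JFK, LHR, DEN, 9880, 39, 34, 30), (DEN, NRT, BOS, BOS, 4790, 12, 13, 33), (DEN, NRT, BOS, BOS, 4790, 12, 26, 33), (DEN, NRT, BOS, BOS, 4790, 12, 30, 7), (DEN, NRT, BOS, BOS, 4790, 12, 33, 29), (DEN, NRT, BOS, BOS, 6710, 32, 13, 33), (DEN, NRT, BOS, BOS, 6710, 32, 26, 33), (DEN, NRT, BOS, BOS, 6710, 32, 30, 7), (DEN, NRT, BOS, BOS, 6710, 32, 33, 29), (DEN, NRT, SFO, DEN, 190, 32, 20, 5), (DEN, NRT, SFO, DEN, 190, 32, 34, 30), (DEN, NRT, SFO, DEN, 9880, 39, 20, 5), (DEN, NRT, SFO, DEN, 9880, 39, 34, 30), (LA, CDG, NRT, BOS, 4790, 12, 13, 33), (LA, CDG, NRT, BOS, 4790, 12, 26, 33), (LA, CDG, NRT, BOS, 4790, 12, 30, 7), (LA, CDG, NRT, BOS, 4790, 12, 33, 29), (LA, CDG, NRT, BOS, 6710, 32, 13, 33), (LA, CDG, NRT, BOS, 6710, 32, 26, 33), (LA, CDG, NRT, BOS, 6710, 32, 30, 7), (LA, CDG, NRT, BOS, 6710, 32, 33, 29), (MIA, SFO, NRT, DEN, 190, 32, 20, 5), (MIA, SFO, NRT, DEN, 190, 32, 34, 30), (MIA, SFO, NRT, DEN, 9880, 39, 20, 5), (MIA, SFO, NRT, DEN, 9880, 39, 34, 30), (NYC, LAX, ORD, BOS, 4790, 12, 13, 33), (NYC, LAX, ORD, BOS, 4790, 12, 26, 33), (NYC, LAX, ORD, BOS, 4790, 12, 30, 7), (NYC, LAX, ORD, BOS, 4790, 12, 33, 29), (NYC, LAX, ORD, BOS, 6710, 32, 13, 33), (NYC, LAX, ORD, BOS, 6710, 32, 26, 33), (NYC, LAX, ORD, BOS, 6710, 32, 30, 7), (NYC, LAX, ORD, BOS, 6710, 32, 33, 29)}.
Projecting to fno, hours, src, code (14 duplicate(s) eliminated): {(29, 12, BOS, BOS), (29, 12, BOS, NRT), (29, 12, BOS, ORD), (29, 32, BOS, BOS), (29, 32, BOS, NRT), (29, 32, BOS, ORD), (30, 32, DEN, DEN), (30, 32, DEN, LHR), (30, 32, DEN, NRT), (30, 32, DEN, SFO), (30, 39, DEN, DEN), (30, 39, DEN, LHR), (30, 39, DEN, NRT), (30, 39, DEN, SFO), (33, 12, BOS, BOS), (33, 12, BOS, NRT), (33, 12, BOS, ORD), (33, 32, BOS, BOS), (33, 32, BOS, NRT), (33, 32, BOS, ORD), (5, 32, DEN, DEN), (5, 32, DEN, LHR), (5, 32, DEN, NRT), (5, 32, DEN, SFO), (5, 39, DEN, DEN), (5, 39, DEN, LHR), (5, 39, DEN, NRT), (5, 39, DEN, SFO), (7, 12, BOS, BOS), (7, 12, BOS, NRT), (7, 12, BOS, ORD), (7, 32, BOS, BOS), (7, 32, BOS, NRT), (7, 32, BOS, ORD)}
σ[code ≠ BOS]: keep tuples satisfying code ≠ BOS → {(29, 12, BOS, NRT), (29, 12, BOS, ORD), (29, 32, BOS, NRT), (29, 32, BOS, ORD), (30, 32, DEN, DEN), (30, 32, DEN, LHR), (30, 32, DEN, NRT), (30, 32, DEN, SFO), (30, 39, DEN, DEN), (30, 39, DEN, LHR), (30, 39, DEN, NRT), (30, 39, DEN, SFO), (33, 12, BOS, NRT), (33, 12, BOS, ORD), (33, 32, BOS, NRT), (33, 32, BOS, ORD), (5, 32, DEN, DEN), (5, 32, DEN, LHR), (5, 32, DEN, NRT), (5, 32, DEN, SFO), (5, 39, DEN, DEN), (5, 39, DEN, LHR), (5, 39, DEN, NRT), (5, 39, DEN, SFO), (7, 12, BOS, NRT), (7, 12, BOS, ORD), (7, 32, BOS, NRT), (7, 32, BOS, ORD)}
Projecting to hours, src (24 duplicate(s) eliminated): {(12, BOS), (32, BOS), (32, DEN), (39, DEN)}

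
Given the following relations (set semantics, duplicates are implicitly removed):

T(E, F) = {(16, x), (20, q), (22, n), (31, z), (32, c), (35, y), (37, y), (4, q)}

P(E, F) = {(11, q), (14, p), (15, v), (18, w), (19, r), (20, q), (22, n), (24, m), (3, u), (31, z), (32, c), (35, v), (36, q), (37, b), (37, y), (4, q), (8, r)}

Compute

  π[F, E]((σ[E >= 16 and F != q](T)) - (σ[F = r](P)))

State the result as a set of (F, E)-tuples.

{(c, 32), (n, 22), (x, 16), (y, 35), (y, 37), (z, 31)}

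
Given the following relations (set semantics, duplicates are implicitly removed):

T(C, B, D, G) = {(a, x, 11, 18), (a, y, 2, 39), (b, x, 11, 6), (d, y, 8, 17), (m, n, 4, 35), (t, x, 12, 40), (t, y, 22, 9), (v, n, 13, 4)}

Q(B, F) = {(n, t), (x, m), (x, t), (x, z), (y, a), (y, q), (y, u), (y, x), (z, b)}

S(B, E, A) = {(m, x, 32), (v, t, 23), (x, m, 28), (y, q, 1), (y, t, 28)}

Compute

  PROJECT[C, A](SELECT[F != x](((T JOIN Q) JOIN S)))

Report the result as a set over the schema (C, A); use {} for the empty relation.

T ⋈ Q (natural join on B): {(a, x, 11, 18, m), (a, x, 11, 18, t), (a, x, 11, 18, z), (a, y, 2, 39, a), (a, y, 2, 39, q), (a, y, 2, 39, u), (a, y, 2, 39, x), (b, x, 11, 6, m), (b, x, 11, 6, t), (b, x, 11, 6, z), (d, y, 8, 17, a), (d, y, 8, 17, q), (d, y, 8, 17, u), (d, y, 8, 17, x), (m, n, 4, 35, t), (t, x, 12, 40, m), (t, x, 12, 40, t), (t, x, 12, 40, z), (t, y, 22, 9, a), (t, y, 22, 9, q), (t, y, 22, 9, u), (t, y, 22, 9, x), (v, n, 13, 4, t)}
(T JOIN Q) ⋈ S (natural join on B): {(a, x, 11, 18, m, m, 28), (a, x, 11, 18, t, m, 28), (a, x, 11, 18, z, m, 28), (a, y, 2, 39, a, q, 1), (a, y, 2, 39, a, t, 28), (a, y, 2, 39, q, q, 1), (a, y, 2, 39, q, t, 28), (a, y, 2, 39, u, q, 1), (a, y, 2, 39, u, t, 28), (a, y, 2, 39, x, q, 1), (a, y, 2, 39, x, t, 28), (b, x, 11, 6, m, m, 28), (b, x, 11, 6, t, m, 28), (b, x, 11, 6, z, m, 28), (d, y, 8, 17, a, q, 1), (d, y, 8, 17, a, t, 28), (d, y, 8, 17, q, q, 1), (d, y, 8, 17, q, t, 28), (d, y, 8, 17, u, q, 1), (d, y, 8, 17, u, t, 28), (d, y, 8, 17, x, q, 1), (d, y, 8, 17, x, t, 28), (t, x, 12, 40, m, m, 28), (t, x, 12, 40, t, m, 28), (t, x, 12, 40, z, m, 28), (t, y, 22, 9, a, q, 1), (t, y, 22, 9, a, t, 28), (t, y, 22, 9, q, q, 1), (t, y, 22, 9, q, t, 28), (t, y, 22, 9, u, q, 1), (t, y, 22, 9, u, t, 28), (t, y, 22, 9, x, q, 1), (t, y, 22, 9, x, t, 28)}
Apply σ_{F != x}; surviving tuples: {(a, x, 11, 18, m, m, 28), (a, x, 11, 18, t, m, 28), (a, x, 11, 18, z, m, 28), (a, y, 2, 39, a, q, 1), (a, y, 2, 39, a, t, 28), (a, y, 2, 39, q, q, 1), (a, y, 2, 39, q, t, 28), (a, y, 2, 39, u, q, 1), (a, y, 2, 39, u, t, 28), (b, x, 11, 6, m, m, 28), (b, x, 11, 6, t, m, 28), (b, x, 11, 6, z, m, 28), (d, y, 8, 17, a, q, 1), (d, y, 8, 17, a, t, 28), (d, y, 8, 17, q, q, 1), (d, y, 8, 17, q, t, 28), (d, y, 8, 17, u, q, 1), (d, y, 8, 17, u, t, 28), (t, x, 12, 40, m, m, 28), (t, x, 12, 40, t, m, 28), (t, x, 12, 40, z, m, 28), (t, y, 22, 9, a, q, 1), (t, y, 22, 9, a, t, 28), (t, y, 22, 9, q, q, 1), (t, y, 22, 9, q, t, 28), (t, y, 22, 9, u, q, 1), (t, y, 22, 9, u, t, 28)}
Projecting to C, A (20 duplicate(s) eliminated): {(a, 1), (a, 28), (b, 28), (d, 1), (d, 28), (t, 1), (t, 28)}

{(a, 1), (a, 28), (b, 28), (d, 1), (d, 28), (t, 1), (t, 28)}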